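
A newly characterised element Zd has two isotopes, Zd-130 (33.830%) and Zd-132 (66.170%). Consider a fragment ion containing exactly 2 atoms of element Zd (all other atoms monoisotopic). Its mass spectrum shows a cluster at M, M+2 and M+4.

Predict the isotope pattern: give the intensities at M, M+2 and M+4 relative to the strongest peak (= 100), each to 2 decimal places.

25.56 : 100.00 : 97.80

Each Zd atom is independently Zd-130 (p = 0.33830) or Zd-132 (q = 0.66170); the cluster is the binomial expansion (p + q)^2.
P(M) = 0.33830^2 = 0.114447
P(M+2) = 2 × 0.33830^1 × 0.66170^1 = 0.447706
P(M+4) = 0.66170^2 = 0.437847
The M+2 peak is largest (0.447706); scaling to 100 gives 25.56 : 100.00 : 97.80.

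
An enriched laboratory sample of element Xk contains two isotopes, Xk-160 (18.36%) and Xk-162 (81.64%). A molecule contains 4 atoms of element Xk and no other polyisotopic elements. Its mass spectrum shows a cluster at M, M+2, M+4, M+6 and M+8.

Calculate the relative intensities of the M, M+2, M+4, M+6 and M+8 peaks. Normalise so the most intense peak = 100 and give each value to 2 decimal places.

Expanding (0.1836 + 0.8164)^4:
P(M) = 0.1836^4 = 0.001136
P(M+2) = 4 × 0.1836^3 × 0.8164^1 = 0.020211
P(M+4) = 6 × 0.1836^2 × 0.8164^2 = 0.134804
P(M+6) = 4 × 0.1836^1 × 0.8164^3 = 0.399615
P(M+8) = 0.8164^4 = 0.444234
The M+8 peak is largest (0.444234); scaling to 100 gives 0.26 : 4.55 : 30.35 : 89.96 : 100.00.

0.26 : 4.55 : 30.35 : 89.96 : 100.00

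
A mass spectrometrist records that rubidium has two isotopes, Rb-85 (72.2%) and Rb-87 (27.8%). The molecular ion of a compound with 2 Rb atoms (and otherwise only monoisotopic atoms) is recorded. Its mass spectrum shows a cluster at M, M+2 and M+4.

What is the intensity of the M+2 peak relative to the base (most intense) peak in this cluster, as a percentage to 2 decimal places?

Term probabilities: M 0.5213, M+2 0.4014, M+4 0.0773. Base peak = M.
P(M) = C(2,0) × 0.722^2 × 0.278^0 = 1 × 0.521284 × 1.0000 = 0.521284 (base)
P(M+2) = C(2,1) × 0.722^1 × 0.278^1 = 2 × 0.7220 × 0.2780 = 0.401432
Relative intensity = 0.401432 / 0.521284 × 100 = 77.01

77.01%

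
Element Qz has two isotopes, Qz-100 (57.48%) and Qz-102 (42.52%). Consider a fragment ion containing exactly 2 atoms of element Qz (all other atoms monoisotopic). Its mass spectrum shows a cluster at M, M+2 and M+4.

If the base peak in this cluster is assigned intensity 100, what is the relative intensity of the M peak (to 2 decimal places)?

Term probabilities: M 0.3304, M+2 0.4888, M+4 0.1808. Base peak = M+2.
P(M+2) = C(2,1) × 0.5748^1 × 0.4252^1 = 2 × 0.5748 × 0.4252 = 0.488810 (base)
P(M) = C(2,0) × 0.5748^2 × 0.4252^0 = 1 × 0.33039504 × 1.0000 = 0.330395
Relative intensity = 0.330395 / 0.488810 × 100 = 67.59

67.59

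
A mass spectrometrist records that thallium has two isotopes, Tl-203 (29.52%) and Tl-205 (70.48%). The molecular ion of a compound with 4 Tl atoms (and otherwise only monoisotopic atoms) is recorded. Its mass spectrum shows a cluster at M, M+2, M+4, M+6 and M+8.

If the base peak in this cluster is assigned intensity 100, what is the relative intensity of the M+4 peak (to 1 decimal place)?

Term probabilities: M 0.0076, M+2 0.0725, M+4 0.2597, M+6 0.4134, M+8 0.2468. Base peak = M+6.
P(M+6) = C(4,3) × 0.2952^1 × 0.7048^3 = 4 × 0.2952 × 0.35010449 = 0.413403 (base)
P(M+4) = C(4,2) × 0.2952^2 × 0.7048^2 = 6 × 0.08714304 × 0.49674304 = 0.259726
Relative intensity = 0.259726 / 0.413403 × 100 = 62.8

62.8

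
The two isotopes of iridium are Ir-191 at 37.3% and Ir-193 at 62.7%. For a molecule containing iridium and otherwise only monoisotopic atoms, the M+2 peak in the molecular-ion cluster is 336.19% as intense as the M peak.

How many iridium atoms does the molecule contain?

2

For n independent Ir atoms, I(M+2)/I(M) = n · (abundance Ir-193) / (abundance Ir-191) = n · 0.627/0.373.
n = 3.3619 × 0.373/0.627 = 2.00 ≈ 2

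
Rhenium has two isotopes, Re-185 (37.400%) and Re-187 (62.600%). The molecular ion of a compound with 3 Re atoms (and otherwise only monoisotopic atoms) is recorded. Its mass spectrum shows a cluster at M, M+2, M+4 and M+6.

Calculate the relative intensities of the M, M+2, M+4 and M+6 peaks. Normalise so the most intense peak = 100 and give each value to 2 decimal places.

11.90 : 59.74 : 100.00 : 55.79

Each Re atom is independently Re-185 (p = 0.37400) or Re-187 (q = 0.62600); the cluster is the binomial expansion (p + q)^3.
P(M) = 0.37400^3 = 0.052314
P(M+2) = 3 × 0.37400^2 × 0.62600^1 = 0.262687
P(M+4) = 3 × 0.37400^1 × 0.62600^2 = 0.439685
P(M+6) = 0.62600^3 = 0.245314
The M+4 peak is largest (0.439685); scaling to 100 gives 11.90 : 59.74 : 100.00 : 55.79.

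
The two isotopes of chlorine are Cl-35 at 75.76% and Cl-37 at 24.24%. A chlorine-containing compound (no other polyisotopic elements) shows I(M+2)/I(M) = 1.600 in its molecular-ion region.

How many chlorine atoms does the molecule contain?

The M+2/M ratio from n Cl atoms is n · q/p = n · 0.2424/0.7576.
n = 1.600 × 0.7576/0.2424 = 5.00 ≈ 5

5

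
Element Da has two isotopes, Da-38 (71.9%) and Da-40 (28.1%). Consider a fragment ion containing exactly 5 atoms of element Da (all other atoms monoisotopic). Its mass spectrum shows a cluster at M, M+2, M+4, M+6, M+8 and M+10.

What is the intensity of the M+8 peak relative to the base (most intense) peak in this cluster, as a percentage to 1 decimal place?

6.0%

Term probabilities: M 0.1922, M+2 0.3755, M+4 0.2935, M+6 0.1147, M+8 0.0224, M+10 0.0018. Base peak = M+2.
P(M+2) = C(5,1) × 0.719^4 × 0.281^1 = 5 × 0.26724868 × 0.2810 = 0.375484 (base)
P(M+8) = C(5,4) × 0.719^1 × 0.281^4 = 5 × 0.7190 × 0.00623484 = 0.022414
Relative intensity = 0.022414 / 0.375484 × 100 = 6.0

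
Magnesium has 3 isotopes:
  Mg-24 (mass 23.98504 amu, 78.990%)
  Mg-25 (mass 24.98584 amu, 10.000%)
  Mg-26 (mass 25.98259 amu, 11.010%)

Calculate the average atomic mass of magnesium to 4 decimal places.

24.3051 amu

Weight each isotope mass by its fractional abundance: 0.78990 × 23.98504 + 0.10000 × 24.98584 + 0.11010 × 25.98259
= 18.945783 + 2.498584 + 2.860683 = 24.305050 amu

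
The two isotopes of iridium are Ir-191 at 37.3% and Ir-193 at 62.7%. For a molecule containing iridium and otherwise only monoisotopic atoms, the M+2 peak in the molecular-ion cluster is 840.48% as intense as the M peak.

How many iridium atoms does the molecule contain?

For n independent Ir atoms, I(M+2)/I(M) = n · (abundance Ir-193) / (abundance Ir-191) = n · 0.627/0.373.
n = 8.4048 × 0.373/0.627 = 5.00 ≈ 5

5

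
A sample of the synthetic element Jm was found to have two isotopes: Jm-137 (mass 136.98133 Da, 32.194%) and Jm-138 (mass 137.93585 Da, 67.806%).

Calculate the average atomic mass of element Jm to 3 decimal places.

137.629 Da

Weight each isotope mass by its fractional abundance: 0.32194 × 136.98133 + 0.67806 × 137.93585
= 44.099769 + 93.528782 = 137.628551 Da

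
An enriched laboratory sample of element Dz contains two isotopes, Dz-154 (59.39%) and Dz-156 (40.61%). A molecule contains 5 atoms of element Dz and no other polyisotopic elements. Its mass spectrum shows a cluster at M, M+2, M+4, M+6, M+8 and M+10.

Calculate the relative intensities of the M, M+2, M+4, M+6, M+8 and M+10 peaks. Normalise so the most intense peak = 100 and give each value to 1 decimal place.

21.4 : 73.1 : 100.0 : 68.4 : 23.4 : 3.2

Expanding (0.5939 + 0.4061)^5:
P(M) = 0.5939^5 = 0.073887
P(M+2) = 5 × 0.5939^4 × 0.4061^1 = 0.252613
P(M+4) = 10 × 0.5939^3 × 0.4061^2 = 0.345467
P(M+6) = 10 × 0.5939^2 × 0.4061^3 = 0.236225
P(M+8) = 5 × 0.5939^1 × 0.4061^4 = 0.080764
P(M+10) = 0.4061^5 = 0.011045
The M+4 peak is largest (0.345467); scaling to 100 gives 21.4 : 73.1 : 100.0 : 68.4 : 23.4 : 3.2.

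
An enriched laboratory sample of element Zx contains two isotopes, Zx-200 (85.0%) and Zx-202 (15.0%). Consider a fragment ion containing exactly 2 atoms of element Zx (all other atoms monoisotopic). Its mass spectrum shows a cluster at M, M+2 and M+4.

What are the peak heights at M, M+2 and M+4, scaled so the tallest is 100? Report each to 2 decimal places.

The 2 Zx atoms are independent, so intensities follow the terms of (0.850 + 0.150)^2.
P(M) = 0.850^2 = 0.722500
P(M+2) = 2 × 0.850^1 × 0.150^1 = 0.255000
P(M+4) = 0.150^2 = 0.022500
The M peak is largest (0.722500); scaling to 100 gives 100.00 : 35.29 : 3.11.

100.00 : 35.29 : 3.11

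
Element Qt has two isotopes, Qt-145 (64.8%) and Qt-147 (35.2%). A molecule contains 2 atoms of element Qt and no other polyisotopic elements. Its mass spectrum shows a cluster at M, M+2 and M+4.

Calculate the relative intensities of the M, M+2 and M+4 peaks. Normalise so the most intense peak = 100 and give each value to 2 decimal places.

Expanding (0.648 + 0.352)^2:
P(M) = 0.648^2 = 0.419904
P(M+2) = 2 × 0.648^1 × 0.352^1 = 0.456192
P(M+4) = 0.352^2 = 0.123904
The M+2 peak is largest (0.456192); scaling to 100 gives 92.05 : 100.00 : 27.16.

92.05 : 100.00 : 27.16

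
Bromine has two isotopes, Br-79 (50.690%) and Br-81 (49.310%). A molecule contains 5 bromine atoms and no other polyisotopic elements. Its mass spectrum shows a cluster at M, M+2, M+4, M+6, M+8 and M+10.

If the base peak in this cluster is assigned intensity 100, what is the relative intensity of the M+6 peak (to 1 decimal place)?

97.3

Binomial terms of (0.50690 + 0.49310)^5: M 0.0335, M+2 0.1628, M+4 0.3167, M+6 0.3081, M+8 0.1498, M+10 0.0292 → M+4 is the base peak.
P(M+4) = C(5,2) × 0.50690^3 × 0.49310^2 = 10 × 0.13024674 × 0.24314761 = 0.316692 (base)
P(M+6) = C(5,3) × 0.50690^2 × 0.49310^3 = 10 × 0.25694761 × 0.11989609 = 0.308070
Relative intensity = 0.308070 / 0.316692 × 100 = 97.3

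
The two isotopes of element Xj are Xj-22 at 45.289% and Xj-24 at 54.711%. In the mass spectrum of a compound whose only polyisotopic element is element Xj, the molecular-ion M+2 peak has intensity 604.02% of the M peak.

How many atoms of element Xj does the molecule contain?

5

With n Xj atoms, P(M+2)/P(M) = C(n,1)·p^(n−1)q / p^n = n·q/p = n · 0.54711/0.45289.
n = 6.0402 × 0.45289/0.54711 = 5.00 ≈ 5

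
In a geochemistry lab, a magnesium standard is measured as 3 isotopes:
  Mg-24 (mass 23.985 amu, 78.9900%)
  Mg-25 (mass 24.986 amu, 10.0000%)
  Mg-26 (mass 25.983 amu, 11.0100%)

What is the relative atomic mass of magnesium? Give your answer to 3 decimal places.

The abundance-weighted mean is 0.789900 × 23.985 + 0.100000 × 24.986 + 0.110100 × 25.983
= 18.9458 + 2.4986 + 2.8607 = 24.3051 amu

24.305 amu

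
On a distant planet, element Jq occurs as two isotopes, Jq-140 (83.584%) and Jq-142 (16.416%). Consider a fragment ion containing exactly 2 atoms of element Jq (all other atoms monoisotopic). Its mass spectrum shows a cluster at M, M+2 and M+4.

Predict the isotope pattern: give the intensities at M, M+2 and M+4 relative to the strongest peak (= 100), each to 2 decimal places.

Expanding (0.83584 + 0.16416)^2:
P(M) = 0.83584^2 = 0.698629
P(M+2) = 2 × 0.83584^1 × 0.16416^1 = 0.274423
P(M+4) = 0.16416^2 = 0.026949
The M peak is largest (0.698629); scaling to 100 gives 100.00 : 39.28 : 3.86.

100.00 : 39.28 : 3.86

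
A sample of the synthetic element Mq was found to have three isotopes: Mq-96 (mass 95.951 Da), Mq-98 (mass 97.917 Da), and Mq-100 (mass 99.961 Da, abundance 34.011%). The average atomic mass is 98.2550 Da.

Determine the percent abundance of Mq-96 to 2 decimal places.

18.17%

Let x and y be the fractions of Mq-96 and Mq-98. Then x + y = 1 − 0.34011 = 0.65989 and 95.951x + 97.917y = 98.2550 − 0.34011×99.961 = 64.25726429.
Substituting: 95.951x + 97.917(0.65989 − x) = 64.25726429
(95.951 − 97.917)x = -0.35718484  ⇒  x = 0.18168, y = 0.47821
Mq-96: 18.17%, Mq-98: 47.82%.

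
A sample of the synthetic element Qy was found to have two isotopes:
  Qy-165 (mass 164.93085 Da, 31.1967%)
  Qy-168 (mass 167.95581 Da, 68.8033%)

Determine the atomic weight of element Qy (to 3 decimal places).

Average mass = Σ (abundance × isotope mass) = 0.311967 × 164.93085 + 0.688033 × 167.95581
= 51.452982 + 115.559140 = 167.012122 Da

167.012 Da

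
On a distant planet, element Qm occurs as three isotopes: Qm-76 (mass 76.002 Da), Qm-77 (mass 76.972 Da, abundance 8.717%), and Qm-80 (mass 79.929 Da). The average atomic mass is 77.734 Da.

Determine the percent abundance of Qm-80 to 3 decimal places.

Let x and y be the fractions of Qm-76 and Qm-80. Then x + y = 1 − 0.08717 = 0.91283 and 76.002x + 79.929y = 77.734 − 0.08717×76.972 = 71.02435076.
Substituting: 76.002x + 79.929(0.91283 − x) = 71.02435076
(76.002 − 79.929)x = -1.93723831  ⇒  x = 0.49331, y = 0.41952
Qm-76: 49.331%, Qm-80: 41.952%.

41.952%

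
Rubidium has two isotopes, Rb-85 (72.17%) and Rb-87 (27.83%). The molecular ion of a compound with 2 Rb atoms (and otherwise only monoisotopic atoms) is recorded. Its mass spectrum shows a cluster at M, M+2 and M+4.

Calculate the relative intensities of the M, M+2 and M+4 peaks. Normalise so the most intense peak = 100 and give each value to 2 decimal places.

Each Rb atom is independently Rb-85 (p = 0.7217) or Rb-87 (q = 0.2783); the cluster is the binomial expansion (p + q)^2.
P(M) = 0.7217^2 = 0.520851
P(M+2) = 2 × 0.7217^1 × 0.2783^1 = 0.401698
P(M+4) = 0.2783^2 = 0.077451
The M peak is largest (0.520851); scaling to 100 gives 100.00 : 77.12 : 14.87.

100.00 : 77.12 : 14.87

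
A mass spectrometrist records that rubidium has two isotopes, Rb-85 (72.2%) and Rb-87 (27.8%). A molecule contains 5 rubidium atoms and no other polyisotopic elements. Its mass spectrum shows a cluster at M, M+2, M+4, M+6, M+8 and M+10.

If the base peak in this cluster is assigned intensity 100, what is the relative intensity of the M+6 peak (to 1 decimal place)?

Term probabilities: M 0.1962, M+2 0.3777, M+4 0.2909, M+6 0.1120, M+8 0.0216, M+10 0.0017. Base peak = M+2.
P(M+2) = C(5,1) × 0.722^4 × 0.278^1 = 5 × 0.27173701 × 0.2780 = 0.377714 (base)
P(M+6) = C(5,3) × 0.722^2 × 0.278^3 = 10 × 0.521284 × 0.02148495 = 0.111998
Relative intensity = 0.111998 / 0.377714 × 100 = 29.7

29.7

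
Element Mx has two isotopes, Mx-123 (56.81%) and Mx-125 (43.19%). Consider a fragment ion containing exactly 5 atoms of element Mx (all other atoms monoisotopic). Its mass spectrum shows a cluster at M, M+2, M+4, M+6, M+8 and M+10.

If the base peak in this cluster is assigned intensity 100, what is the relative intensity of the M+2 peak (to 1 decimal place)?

65.8

(0.5681 + 0.4319)^5 gives M 0.0592, M+2 0.2249, M+4 0.3420, M+6 0.2600, M+8 0.0988, M+10 0.0150; the largest is M+4.
P(M+4) = C(5,2) × 0.5681^3 × 0.4319^2 = 10 × 0.18334724 × 0.18653761 = 0.342012 (base)
P(M+2) = C(5,1) × 0.5681^4 × 0.4319^1 = 5 × 0.10415956 × 0.4319 = 0.224933
Relative intensity = 0.224933 / 0.342012 × 100 = 65.8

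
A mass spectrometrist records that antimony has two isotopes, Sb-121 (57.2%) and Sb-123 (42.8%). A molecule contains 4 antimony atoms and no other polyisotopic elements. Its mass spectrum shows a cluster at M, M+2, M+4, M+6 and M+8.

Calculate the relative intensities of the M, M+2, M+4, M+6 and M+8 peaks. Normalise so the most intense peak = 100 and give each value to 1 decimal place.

29.8 : 89.1 : 100.0 : 49.9 : 9.3

The 4 Sb atoms are independent, so intensities follow the terms of (0.572 + 0.428)^4.
P(M) = 0.572^4 = 0.107049
P(M+2) = 4 × 0.572^3 × 0.428^1 = 0.320400
P(M+4) = 6 × 0.572^2 × 0.428^2 = 0.359609
P(M+6) = 4 × 0.572^1 × 0.428^3 = 0.179385
P(M+8) = 0.428^4 = 0.033556
The M+4 peak is largest (0.359609); scaling to 100 gives 29.8 : 89.1 : 100.0 : 49.9 : 9.3.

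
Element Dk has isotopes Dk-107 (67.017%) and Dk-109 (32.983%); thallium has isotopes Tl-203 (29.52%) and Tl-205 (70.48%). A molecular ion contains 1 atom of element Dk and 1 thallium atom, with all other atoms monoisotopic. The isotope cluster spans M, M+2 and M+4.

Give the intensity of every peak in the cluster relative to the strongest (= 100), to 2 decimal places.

Element Dk pattern (n=1): 0.67017 : 0.32983
Thallium pattern (n=1): 0.2952 : 0.7048
Convolve the two distributions (both contribute in 2-u steps):
  M: 0.67017×0.2952 = 0.197834
  M+2: 0.67017×0.7048 + 0.32983×0.2952 = 0.569702
  M+4: 0.32983×0.7048 = 0.232464
Scale to base peak (0.569702) = 100: 34.73 : 100.00 : 40.80

34.73 : 100.00 : 40.80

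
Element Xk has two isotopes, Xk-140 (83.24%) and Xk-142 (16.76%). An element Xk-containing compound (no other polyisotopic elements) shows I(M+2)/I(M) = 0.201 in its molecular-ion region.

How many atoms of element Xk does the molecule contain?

For n independent Xk atoms, I(M+2)/I(M) = n · (abundance Xk-142) / (abundance Xk-140) = n · 0.1676/0.8324.
n = 0.201 × 0.8324/0.1676 = 1.00 ≈ 1

1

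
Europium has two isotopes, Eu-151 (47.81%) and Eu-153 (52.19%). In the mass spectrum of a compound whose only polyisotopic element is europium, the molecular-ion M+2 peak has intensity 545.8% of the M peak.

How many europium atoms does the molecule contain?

With n Eu atoms, P(M+2)/P(M) = C(n,1)·p^(n−1)q / p^n = n·q/p = n · 0.5219/0.4781.
n = 5.458 × 0.4781/0.5219 = 5.00 ≈ 5

5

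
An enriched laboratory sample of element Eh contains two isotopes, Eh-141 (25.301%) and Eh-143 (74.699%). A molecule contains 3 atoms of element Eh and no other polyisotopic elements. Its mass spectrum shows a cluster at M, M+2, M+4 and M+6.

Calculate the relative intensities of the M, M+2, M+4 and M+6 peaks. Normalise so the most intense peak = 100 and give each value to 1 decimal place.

The 3 Eh atoms are independent, so intensities follow the terms of (0.25301 + 0.74699)^3.
P(M) = 0.25301^3 = 0.016196
P(M+2) = 3 × 0.25301^2 × 0.74699^1 = 0.143454
P(M+4) = 3 × 0.25301^1 × 0.74699^2 = 0.423534
P(M+6) = 0.74699^3 = 0.416816
The M+4 peak is largest (0.423534); scaling to 100 gives 3.8 : 33.9 : 100.0 : 98.4.

3.8 : 33.9 : 100.0 : 98.4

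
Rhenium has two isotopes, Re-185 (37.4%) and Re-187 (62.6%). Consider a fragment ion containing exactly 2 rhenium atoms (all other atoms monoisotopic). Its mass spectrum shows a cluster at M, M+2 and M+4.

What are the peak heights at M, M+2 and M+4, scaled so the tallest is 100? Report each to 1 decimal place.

The 2 Re atoms are independent, so intensities follow the terms of (0.374 + 0.626)^2.
P(M) = 0.374^2 = 0.139876
P(M+2) = 2 × 0.374^1 × 0.626^1 = 0.468248
P(M+4) = 0.626^2 = 0.391876
The M+2 peak is largest (0.468248); scaling to 100 gives 29.9 : 100.0 : 83.7.

29.9 : 100.0 : 83.7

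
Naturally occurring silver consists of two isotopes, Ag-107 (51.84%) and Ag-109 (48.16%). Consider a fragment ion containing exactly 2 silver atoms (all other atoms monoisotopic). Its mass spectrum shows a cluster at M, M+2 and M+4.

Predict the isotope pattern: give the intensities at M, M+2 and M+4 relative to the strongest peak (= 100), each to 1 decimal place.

The 2 Ag atoms are independent, so intensities follow the terms of (0.5184 + 0.4816)^2.
P(M) = 0.5184^2 = 0.268739
P(M+2) = 2 × 0.5184^1 × 0.4816^1 = 0.499323
P(M+4) = 0.4816^2 = 0.231939
The M+2 peak is largest (0.499323); scaling to 100 gives 53.8 : 100.0 : 46.5.

53.8 : 100.0 : 46.5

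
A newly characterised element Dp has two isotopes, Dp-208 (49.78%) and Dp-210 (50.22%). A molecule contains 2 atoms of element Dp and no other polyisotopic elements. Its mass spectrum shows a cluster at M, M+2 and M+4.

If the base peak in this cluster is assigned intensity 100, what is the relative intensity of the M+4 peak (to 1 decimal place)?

Term probabilities: M 0.2478, M+2 0.5000, M+4 0.2522. Base peak = M+2.
P(M+2) = C(2,1) × 0.4978^1 × 0.5022^1 = 2 × 0.4978 × 0.5022 = 0.499990 (base)
P(M+4) = C(2,2) × 0.4978^0 × 0.5022^2 = 1 × 1.0000 × 0.25220484 = 0.252205
Relative intensity = 0.252205 / 0.499990 × 100 = 50.4

50.4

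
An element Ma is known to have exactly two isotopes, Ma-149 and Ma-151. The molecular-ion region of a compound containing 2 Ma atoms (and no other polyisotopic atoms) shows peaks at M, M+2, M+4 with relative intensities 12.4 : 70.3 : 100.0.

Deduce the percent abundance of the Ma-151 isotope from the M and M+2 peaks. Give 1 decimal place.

Write p for the Ma-149 fraction. I(M+2)/I(M) = [C(2,1)·p^1·(1−p)] / p^2 = 2·(1−p)/p = 70.3/12.4 = 5.6694
(1−p)/p = 5.6694/2 = 2.8347  ⇒  p = 1/(1 + 2.8347) = 0.2608
Ma-149: 26.1%, Ma-151: 73.9%.

73.9%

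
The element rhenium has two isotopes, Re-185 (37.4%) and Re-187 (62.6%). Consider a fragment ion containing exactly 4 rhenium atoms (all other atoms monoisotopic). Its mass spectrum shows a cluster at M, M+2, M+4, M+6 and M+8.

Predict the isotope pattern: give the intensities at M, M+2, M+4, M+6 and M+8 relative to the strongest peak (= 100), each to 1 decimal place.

5.3 : 35.7 : 89.6 : 100.0 : 41.8

The 4 Re atoms are independent, so intensities follow the terms of (0.374 + 0.626)^4.
P(M) = 0.374^4 = 0.019565
P(M+2) = 4 × 0.374^3 × 0.626^1 = 0.130993
P(M+4) = 6 × 0.374^2 × 0.626^2 = 0.328884
P(M+6) = 4 × 0.374^1 × 0.626^3 = 0.366990
P(M+8) = 0.626^4 = 0.153567
The M+6 peak is largest (0.366990); scaling to 100 gives 5.3 : 35.7 : 89.6 : 100.0 : 41.8.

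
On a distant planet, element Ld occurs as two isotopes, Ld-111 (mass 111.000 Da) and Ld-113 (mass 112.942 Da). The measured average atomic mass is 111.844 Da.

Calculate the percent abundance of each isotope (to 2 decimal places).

Ld-111: 56.54%, Ld-113: 43.46%

Let x be the fractional abundance of Ld-111; then Ld-113 has abundance 1 − x.
111.000·x + 112.942·(1 − x) = 111.844
(111.000 − 112.942)·x = 111.844 − 112.942
x = -1.098 / -1.942 = 0.56540 → 56.54% Ld-111, 43.46% Ld-113.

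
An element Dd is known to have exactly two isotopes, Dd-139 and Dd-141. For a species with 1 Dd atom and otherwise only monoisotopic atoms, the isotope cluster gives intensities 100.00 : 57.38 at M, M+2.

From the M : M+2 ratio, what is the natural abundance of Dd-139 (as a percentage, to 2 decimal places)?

63.54%

Let p = fractional abundance of Dd-139. I(M+2)/I(M) = [C(1,1)·p^0·(1−p)] / p^1 = 1·(1−p)/p = 57.38/100.00 = 0.5738
(1−p)/p = 0.5738/1 = 0.5738  ⇒  p = 1/(1 + 0.5738) = 0.6354
Dd-139: 63.54%, Dd-141: 36.46%.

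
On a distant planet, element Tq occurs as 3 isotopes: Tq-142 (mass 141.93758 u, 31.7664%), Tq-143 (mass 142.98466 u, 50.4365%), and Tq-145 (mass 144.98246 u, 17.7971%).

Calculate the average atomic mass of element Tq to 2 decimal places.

143.01 u

Weight each isotope mass by its fractional abundance: 0.317664 × 141.93758 + 0.504365 × 142.98466 + 0.177971 × 144.98246
= 45.088459 + 72.116458 + 25.802673 = 143.007590 u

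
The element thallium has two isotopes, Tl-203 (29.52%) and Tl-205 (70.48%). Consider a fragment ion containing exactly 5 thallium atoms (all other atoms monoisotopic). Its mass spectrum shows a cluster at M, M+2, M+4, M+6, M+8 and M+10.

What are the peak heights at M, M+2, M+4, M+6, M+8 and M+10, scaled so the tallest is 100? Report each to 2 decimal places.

0.62 : 7.35 : 35.09 : 83.77 : 100.00 : 47.75

The 5 Tl atoms are independent, so intensities follow the terms of (0.2952 + 0.7048)^5.
P(M) = 0.2952^5 = 0.002242
P(M+2) = 5 × 0.2952^4 × 0.7048^1 = 0.026761
P(M+4) = 10 × 0.2952^3 × 0.7048^2 = 0.127785
P(M+6) = 10 × 0.2952^2 × 0.7048^3 = 0.305092
P(M+8) = 5 × 0.2952^1 × 0.7048^4 = 0.364208
P(M+10) = 0.7048^5 = 0.173912
The M+8 peak is largest (0.364208); scaling to 100 gives 0.62 : 7.35 : 35.09 : 83.77 : 100.00 : 47.75.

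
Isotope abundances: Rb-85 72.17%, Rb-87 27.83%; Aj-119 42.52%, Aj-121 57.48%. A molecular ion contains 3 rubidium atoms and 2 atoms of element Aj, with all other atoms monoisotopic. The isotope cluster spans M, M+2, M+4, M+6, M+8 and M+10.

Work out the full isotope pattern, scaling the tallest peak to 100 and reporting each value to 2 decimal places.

Rubidium pattern (n=3): 0.37589809 : 0.43485841 : 0.16768892 : 0.02155458
Element Aj pattern (n=2): 0.18079504 : 0.48880992 : 0.33039504
Convolve the two distributions (both contribute in 2-u steps):
  M: 0.37589809×0.18079504 = 0.067961
  M+2: 0.37589809×0.48880992 + 0.43485841×0.18079504 = 0.262363
  M+4: 0.37589809×0.33039504 + 0.43485841×0.48880992 + 0.16768892×0.18079504 = 0.367075
  M+6: 0.43485841×0.33039504 + 0.16768892×0.48880992 + 0.02155458×0.18079504 = 0.229540
  M+8: 0.16768892×0.33039504 + 0.02155458×0.48880992 = 0.065940
  M+10: 0.02155458×0.33039504 = 0.007122
Scale to base peak (0.367075) = 100: 18.51 : 71.47 : 100.00 : 62.53 : 17.96 : 1.94

18.51 : 71.47 : 100.00 : 62.53 : 17.96 : 1.94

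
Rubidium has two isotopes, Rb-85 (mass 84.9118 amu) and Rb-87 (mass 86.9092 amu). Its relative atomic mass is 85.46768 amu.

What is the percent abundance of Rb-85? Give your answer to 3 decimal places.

Let x be the fractional abundance of Rb-85; then Rb-87 has abundance 1 − x.
84.9118·x + 86.9092·(1 − x) = 85.46768
(84.9118 − 86.9092)·x = 85.46768 − 86.9092
x = -1.44152 / -1.9974 = 0.72170 → 72.170% Rb-85, 27.830% Rb-87.

72.170%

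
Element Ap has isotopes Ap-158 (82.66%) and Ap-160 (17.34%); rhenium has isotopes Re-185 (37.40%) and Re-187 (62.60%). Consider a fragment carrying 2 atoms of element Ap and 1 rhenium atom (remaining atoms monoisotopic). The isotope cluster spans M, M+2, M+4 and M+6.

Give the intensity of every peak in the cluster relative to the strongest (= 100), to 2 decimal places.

Element Ap pattern (n=2): 0.68326756 : 0.28666488 : 0.03006756
Rhenium pattern (n=1): 0.3740 : 0.6260
Convolve the two distributions (both contribute in 2-u steps):
  M: 0.68326756×0.3740 = 0.255542
  M+2: 0.68326756×0.6260 + 0.28666488×0.3740 = 0.534938
  M+4: 0.28666488×0.6260 + 0.03006756×0.3740 = 0.190697
  M+6: 0.03006756×0.6260 = 0.018822
Scale to base peak (0.534938) = 100: 47.77 : 100.00 : 35.65 : 3.52

47.77 : 100.00 : 35.65 : 3.52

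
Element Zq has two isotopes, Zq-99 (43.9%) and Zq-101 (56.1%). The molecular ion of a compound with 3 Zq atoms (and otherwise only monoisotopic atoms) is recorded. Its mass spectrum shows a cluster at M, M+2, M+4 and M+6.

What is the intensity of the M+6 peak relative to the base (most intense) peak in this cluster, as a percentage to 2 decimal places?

Binomial terms of (0.439 + 0.561)^3: M 0.0846, M+2 0.3243, M+4 0.4145, M+6 0.1766 → M+4 is the base peak.
P(M+4) = C(3,2) × 0.439^1 × 0.561^2 = 3 × 0.4390 × 0.314721 = 0.414488 (base)
P(M+6) = C(3,3) × 0.439^0 × 0.561^3 = 1 × 1.0000 × 0.17655848 = 0.176558
Relative intensity = 0.176558 / 0.414488 × 100 = 42.60

42.60%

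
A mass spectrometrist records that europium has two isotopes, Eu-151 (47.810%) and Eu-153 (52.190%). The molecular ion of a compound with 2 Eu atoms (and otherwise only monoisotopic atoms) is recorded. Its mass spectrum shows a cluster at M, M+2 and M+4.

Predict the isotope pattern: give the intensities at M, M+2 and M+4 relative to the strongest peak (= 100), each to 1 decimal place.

45.8 : 100.0 : 54.6

Expanding (0.47810 + 0.52190)^2:
P(M) = 0.47810^2 = 0.228580
P(M+2) = 2 × 0.47810^1 × 0.52190^1 = 0.499041
P(M+4) = 0.52190^2 = 0.272380
The M+2 peak is largest (0.499041); scaling to 100 gives 45.8 : 100.0 : 54.6.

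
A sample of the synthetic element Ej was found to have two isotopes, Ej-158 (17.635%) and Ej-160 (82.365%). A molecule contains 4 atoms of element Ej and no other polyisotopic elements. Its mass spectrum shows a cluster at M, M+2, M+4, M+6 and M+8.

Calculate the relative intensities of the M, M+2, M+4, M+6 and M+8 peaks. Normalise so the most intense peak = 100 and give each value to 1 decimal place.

Each Ej atom is independently Ej-158 (p = 0.17635) or Ej-160 (q = 0.82365); the cluster is the binomial expansion (p + q)^4.
P(M) = 0.17635^4 = 0.000967
P(M+2) = 4 × 0.17635^3 × 0.82365^1 = 0.018069
P(M+4) = 6 × 0.17635^2 × 0.82365^2 = 0.126587
P(M+6) = 4 × 0.17635^1 × 0.82365^3 = 0.394152
P(M+8) = 0.82365^4 = 0.460226
The M+8 peak is largest (0.460226); scaling to 100 gives 0.2 : 3.9 : 27.5 : 85.6 : 100.0.

0.2 : 3.9 : 27.5 : 85.6 : 100.0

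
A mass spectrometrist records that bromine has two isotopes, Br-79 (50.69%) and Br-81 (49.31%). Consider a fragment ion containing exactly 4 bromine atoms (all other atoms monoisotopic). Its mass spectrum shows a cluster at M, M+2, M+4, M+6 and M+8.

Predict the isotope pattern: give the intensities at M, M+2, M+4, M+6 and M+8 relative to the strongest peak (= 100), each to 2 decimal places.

17.61 : 68.53 : 100.00 : 64.85 : 15.77

Expanding (0.5069 + 0.4931)^4:
P(M) = 0.5069^4 = 0.066022
P(M+2) = 4 × 0.5069^3 × 0.4931^1 = 0.256899
P(M+4) = 6 × 0.5069^2 × 0.4931^2 = 0.374857
P(M+6) = 4 × 0.5069^1 × 0.4931^3 = 0.243101
P(M+8) = 0.4931^4 = 0.059121
The M+4 peak is largest (0.374857); scaling to 100 gives 17.61 : 68.53 : 100.00 : 64.85 : 15.77.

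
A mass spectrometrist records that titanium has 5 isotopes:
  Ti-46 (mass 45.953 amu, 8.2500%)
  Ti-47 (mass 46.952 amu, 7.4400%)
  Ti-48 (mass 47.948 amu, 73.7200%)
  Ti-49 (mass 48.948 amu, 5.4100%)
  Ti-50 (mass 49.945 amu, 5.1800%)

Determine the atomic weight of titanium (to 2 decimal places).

47.87 amu

Ar = Σ fᵢ·mᵢ = 0.082500 × 45.953 + 0.074400 × 46.952 + 0.737200 × 47.948 + 0.054100 × 48.948 + 0.051800 × 49.945
= 3.7911 + 3.4932 + 35.3473 + 2.6481 + 2.5872 = 47.8669 amu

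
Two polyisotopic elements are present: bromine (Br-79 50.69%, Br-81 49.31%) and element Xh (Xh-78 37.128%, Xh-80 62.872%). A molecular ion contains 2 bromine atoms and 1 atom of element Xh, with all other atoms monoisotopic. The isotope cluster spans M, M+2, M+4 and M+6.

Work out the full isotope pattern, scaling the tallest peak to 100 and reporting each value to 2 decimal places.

23.58 : 85.81 : 100.00 : 37.79

Bromine pattern (n=2): 0.25694761 : 0.49990478 : 0.24314761
Element Xh pattern (n=1): 0.37128 : 0.62872
Convolve the two distributions (both contribute in 2-u steps):
  M: 0.25694761×0.37128 = 0.095400
  M+2: 0.25694761×0.62872 + 0.49990478×0.37128 = 0.347153
  M+4: 0.49990478×0.62872 + 0.24314761×0.37128 = 0.404576
  M+6: 0.24314761×0.62872 = 0.152872
Scale to base peak (0.404576) = 100: 23.58 : 85.81 : 100.00 : 37.79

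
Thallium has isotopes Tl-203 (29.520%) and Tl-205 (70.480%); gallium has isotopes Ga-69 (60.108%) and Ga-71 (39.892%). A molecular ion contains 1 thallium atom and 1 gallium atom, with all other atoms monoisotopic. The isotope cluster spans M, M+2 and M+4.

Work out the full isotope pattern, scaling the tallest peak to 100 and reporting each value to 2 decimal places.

Thallium pattern (n=1): 0.2952 : 0.7048
Gallium pattern (n=1): 0.60108 : 0.39892
Convolve the two distributions (both contribute in 2-u steps):
  M: 0.2952×0.60108 = 0.177439
  M+2: 0.2952×0.39892 + 0.7048×0.60108 = 0.541402
  M+4: 0.7048×0.39892 = 0.281159
Scale to base peak (0.541402) = 100: 32.77 : 100.00 : 51.93

32.77 : 100.00 : 51.93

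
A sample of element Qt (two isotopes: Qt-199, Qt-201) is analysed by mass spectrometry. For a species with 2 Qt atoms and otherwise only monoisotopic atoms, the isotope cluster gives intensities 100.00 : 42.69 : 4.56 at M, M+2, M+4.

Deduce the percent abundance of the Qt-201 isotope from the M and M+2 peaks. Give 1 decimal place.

If p is the fraction of Qt that is Qt-199, then I(M+2)/I(M) = [C(2,1)·p^1·(1−p)] / p^2 = 2·(1−p)/p = 42.69/100.00 = 0.4269
(1−p)/p = 0.4269/2 = 0.2135  ⇒  p = 1/(1 + 0.2135) = 0.8241
Qt-199: 82.4%, Qt-201: 17.6%.

17.6%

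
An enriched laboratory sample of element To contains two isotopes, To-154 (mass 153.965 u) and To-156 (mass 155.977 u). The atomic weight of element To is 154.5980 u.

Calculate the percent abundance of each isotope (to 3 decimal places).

Writing the weighted mean with unknown fraction x of To-154:
153.965·x + 155.977·(1 − x) = 154.5980
(153.965 − 155.977)·x = 154.5980 − 155.977
x = -1.3790 / -2.012 = 0.68539 → 68.539% To-154, 31.461% To-156.

To-154: 68.539%, To-156: 31.461%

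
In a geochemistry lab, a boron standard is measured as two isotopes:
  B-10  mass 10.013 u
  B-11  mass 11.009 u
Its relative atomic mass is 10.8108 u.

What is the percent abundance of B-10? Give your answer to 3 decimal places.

Let x be the fractional abundance of B-10; then B-11 has abundance 1 − x.
10.013·x + 11.009·(1 − x) = 10.8108
(10.013 − 11.009)·x = 10.8108 − 11.009
x = -0.1982 / -0.996 = 0.19900 → 19.900% B-10, 80.100% B-11.

19.900%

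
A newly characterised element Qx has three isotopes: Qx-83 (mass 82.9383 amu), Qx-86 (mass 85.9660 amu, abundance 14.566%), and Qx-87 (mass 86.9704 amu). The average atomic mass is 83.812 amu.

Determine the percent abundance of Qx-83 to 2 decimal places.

74.70%

The remaining 85.434% is split between Qx-83 (fraction x) and Qx-87 (fraction 0.85434 − x).
Substituting: 82.9383x + 86.9704(0.85434 − x) = 71.29019244
(82.9383 − 86.9704)x = -3.012099096  ⇒  x = 0.74703, y = 0.10731
Qx-83: 74.70%, Qx-87: 10.73%.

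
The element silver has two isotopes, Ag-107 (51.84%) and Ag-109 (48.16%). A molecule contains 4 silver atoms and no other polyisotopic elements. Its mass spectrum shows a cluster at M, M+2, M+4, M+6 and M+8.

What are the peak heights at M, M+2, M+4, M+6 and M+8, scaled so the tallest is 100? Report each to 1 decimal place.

19.3 : 71.8 : 100.0 : 61.9 : 14.4

Each Ag atom is independently Ag-107 (p = 0.5184) or Ag-109 (q = 0.4816); the cluster is the binomial expansion (p + q)^4.
P(M) = 0.5184^4 = 0.072220
P(M+2) = 4 × 0.5184^3 × 0.4816^1 = 0.268375
P(M+4) = 6 × 0.5184^2 × 0.4816^2 = 0.373985
P(M+6) = 4 × 0.5184^1 × 0.4816^3 = 0.231624
P(M+8) = 0.4816^4 = 0.053795
The M+4 peak is largest (0.373985); scaling to 100 gives 19.3 : 71.8 : 100.0 : 61.9 : 14.4.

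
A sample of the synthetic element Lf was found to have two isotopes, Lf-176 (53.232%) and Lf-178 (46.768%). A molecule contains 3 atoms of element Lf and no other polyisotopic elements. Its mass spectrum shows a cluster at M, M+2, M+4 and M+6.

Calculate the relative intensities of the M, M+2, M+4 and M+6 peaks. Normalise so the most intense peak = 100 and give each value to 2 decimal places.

Expanding (0.53232 + 0.46768)^3:
P(M) = 0.53232^3 = 0.150841
P(M+2) = 3 × 0.53232^2 × 0.46768^1 = 0.397572
P(M+4) = 3 × 0.53232^1 × 0.46768^2 = 0.349294
P(M+6) = 0.46768^3 = 0.102293
The M+2 peak is largest (0.397572); scaling to 100 gives 37.94 : 100.00 : 87.86 : 25.73.

37.94 : 100.00 : 87.86 : 25.73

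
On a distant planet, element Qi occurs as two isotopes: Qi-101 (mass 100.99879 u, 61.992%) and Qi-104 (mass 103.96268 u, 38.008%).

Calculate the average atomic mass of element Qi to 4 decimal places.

102.1253 u

Average mass = Σ (abundance × isotope mass) = 0.61992 × 100.99879 + 0.38008 × 103.96268
= 62.611170 + 39.514135 = 102.125305 u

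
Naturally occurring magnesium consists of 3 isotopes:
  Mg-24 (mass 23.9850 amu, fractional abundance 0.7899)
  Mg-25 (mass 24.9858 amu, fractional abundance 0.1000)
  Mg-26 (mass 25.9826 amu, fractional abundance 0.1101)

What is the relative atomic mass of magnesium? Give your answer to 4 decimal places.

Weight each isotope mass by its fractional abundance: 0.7899 × 23.9850 + 0.1000 × 24.9858 + 0.1101 × 25.9826
= 18.94575 + 2.49858 + 2.86068 = 24.30501 amu

24.3050 amu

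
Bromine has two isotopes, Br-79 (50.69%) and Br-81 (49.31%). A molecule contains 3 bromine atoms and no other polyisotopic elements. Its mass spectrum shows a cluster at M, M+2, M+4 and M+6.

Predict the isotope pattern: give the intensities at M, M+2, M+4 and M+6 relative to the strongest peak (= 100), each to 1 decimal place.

Each Br atom is independently Br-79 (p = 0.5069) or Br-81 (q = 0.4931); the cluster is the binomial expansion (p + q)^3.
P(M) = 0.5069^3 = 0.130247
P(M+2) = 3 × 0.5069^2 × 0.4931^1 = 0.380103
P(M+4) = 3 × 0.5069^1 × 0.4931^2 = 0.369755
P(M+6) = 0.4931^3 = 0.119896
The M+2 peak is largest (0.380103); scaling to 100 gives 34.3 : 100.0 : 97.3 : 31.5.

34.3 : 100.0 : 97.3 : 31.5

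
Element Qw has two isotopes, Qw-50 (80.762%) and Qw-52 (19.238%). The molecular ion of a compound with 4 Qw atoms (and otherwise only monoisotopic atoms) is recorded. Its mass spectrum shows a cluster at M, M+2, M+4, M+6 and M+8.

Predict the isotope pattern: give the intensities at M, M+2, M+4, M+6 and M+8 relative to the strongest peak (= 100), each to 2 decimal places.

Each Qw atom is independently Qw-50 (p = 0.80762) or Qw-52 (q = 0.19238); the cluster is the binomial expansion (p + q)^4.
P(M) = 0.80762^4 = 0.425430
P(M+2) = 4 × 0.80762^3 × 0.19238^1 = 0.405360
P(M+4) = 6 × 0.80762^2 × 0.19238^2 = 0.144839
P(M+6) = 4 × 0.80762^1 × 0.19238^3 = 0.023001
P(M+8) = 0.19238^4 = 0.001370
The M peak is largest (0.425430); scaling to 100 gives 100.00 : 95.28 : 34.05 : 5.41 : 0.32.

100.00 : 95.28 : 34.05 : 5.41 : 0.32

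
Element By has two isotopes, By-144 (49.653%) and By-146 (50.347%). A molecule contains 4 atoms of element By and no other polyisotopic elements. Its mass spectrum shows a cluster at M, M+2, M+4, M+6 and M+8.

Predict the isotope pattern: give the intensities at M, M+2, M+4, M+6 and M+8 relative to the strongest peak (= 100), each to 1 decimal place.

16.2 : 65.7 : 100.0 : 67.6 : 17.1

Each By atom is independently By-144 (p = 0.49653) or By-146 (q = 0.50347); the cluster is the binomial expansion (p + q)^4.
P(M) = 0.49653^4 = 0.060783
P(M+2) = 4 × 0.49653^3 × 0.50347^1 = 0.246530
P(M+4) = 6 × 0.49653^2 × 0.50347^2 = 0.374964
P(M+6) = 4 × 0.49653^1 × 0.50347^3 = 0.253470
P(M+8) = 0.50347^4 = 0.064253
The M+4 peak is largest (0.374964); scaling to 100 gives 16.2 : 65.7 : 100.0 : 67.6 : 17.1.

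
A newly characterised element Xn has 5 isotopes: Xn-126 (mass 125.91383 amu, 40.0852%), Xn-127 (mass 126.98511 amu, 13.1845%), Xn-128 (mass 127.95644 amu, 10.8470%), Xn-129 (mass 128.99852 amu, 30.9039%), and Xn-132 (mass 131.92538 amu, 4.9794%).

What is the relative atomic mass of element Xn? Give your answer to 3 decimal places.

Weight each isotope mass by its fractional abundance: 0.400852 × 125.91383 + 0.131845 × 126.98511 + 0.108470 × 127.95644 + 0.309039 × 128.99852 + 0.049794 × 131.92538
= 50.472811 + 16.742352 + 13.879435 + 39.865574 + 6.569092 = 127.529264 amu

127.529 amu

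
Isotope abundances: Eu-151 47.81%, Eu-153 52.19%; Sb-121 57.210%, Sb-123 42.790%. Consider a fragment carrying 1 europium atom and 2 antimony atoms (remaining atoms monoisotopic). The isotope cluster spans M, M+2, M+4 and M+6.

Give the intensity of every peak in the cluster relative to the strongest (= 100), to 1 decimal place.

38.6 : 100.0 : 84.7 : 23.6

Europium pattern (n=1): 0.4781 : 0.5219
Antimony pattern (n=2): 0.32729841 : 0.48960318 : 0.18309841
Convolve the two distributions (both contribute in 2-u steps):
  M: 0.4781×0.32729841 = 0.156481
  M+2: 0.4781×0.48960318 + 0.5219×0.32729841 = 0.404896
  M+4: 0.4781×0.18309841 + 0.5219×0.48960318 = 0.343063
  M+6: 0.5219×0.18309841 = 0.095559
Scale to base peak (0.404896) = 100: 38.6 : 100.0 : 84.7 : 23.6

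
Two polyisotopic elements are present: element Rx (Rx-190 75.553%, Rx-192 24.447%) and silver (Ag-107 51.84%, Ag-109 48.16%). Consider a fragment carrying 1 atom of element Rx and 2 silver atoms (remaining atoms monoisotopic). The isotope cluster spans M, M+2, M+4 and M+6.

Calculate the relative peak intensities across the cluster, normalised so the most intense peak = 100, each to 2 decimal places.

45.84 : 100.00 : 67.12 : 12.80

Element Rx pattern (n=1): 0.75553 : 0.24447
Silver pattern (n=2): 0.26873856 : 0.49932288 : 0.23193856
Convolve the two distributions (both contribute in 2-u steps):
  M: 0.75553×0.26873856 = 0.203040
  M+2: 0.75553×0.49932288 + 0.24447×0.26873856 = 0.442952
  M+4: 0.75553×0.23193856 + 0.24447×0.49932288 = 0.297306
  M+6: 0.24447×0.23193856 = 0.056702
Scale to base peak (0.442952) = 100: 45.84 : 100.00 : 67.12 : 12.80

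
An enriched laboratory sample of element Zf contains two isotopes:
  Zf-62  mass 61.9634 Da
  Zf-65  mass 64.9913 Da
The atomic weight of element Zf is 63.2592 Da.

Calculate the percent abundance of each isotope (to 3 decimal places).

Zf-62: 57.205%, Zf-65: 42.795%

Writing the weighted mean with unknown fraction x of Zf-62:
61.9634·x + 64.9913·(1 − x) = 63.2592
(61.9634 − 64.9913)·x = 63.2592 − 64.9913
x = -1.7321 / -3.0279 = 0.57205 → 57.205% Zf-62, 42.795% Zf-65.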